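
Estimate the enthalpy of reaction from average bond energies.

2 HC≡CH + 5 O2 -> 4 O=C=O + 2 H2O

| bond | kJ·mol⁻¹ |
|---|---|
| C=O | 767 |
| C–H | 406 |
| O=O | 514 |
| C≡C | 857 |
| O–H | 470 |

ΔH ≈ −2108 kJ

Bonds broken (reactants):
  C≡C: 2 × 857 = 1714
  C–H: 4 × 406 = 1624
  O=O: 5 × 514 = 2570
  Σ(broken) = 5908 kJ
Bonds formed (products):
  C=O: 8 × 767 = 6136
  O–H: 4 × 470 = 1880
  Σ(formed) = 8016 kJ
ΔH = Σ(broken) − Σ(formed) = 5908 − 8016 = −2108 kJ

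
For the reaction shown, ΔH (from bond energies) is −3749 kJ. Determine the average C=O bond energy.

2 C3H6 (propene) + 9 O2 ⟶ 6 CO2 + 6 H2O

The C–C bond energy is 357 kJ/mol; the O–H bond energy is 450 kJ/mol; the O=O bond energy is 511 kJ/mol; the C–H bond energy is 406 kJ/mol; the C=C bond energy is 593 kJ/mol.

D(C=O) ≈ 810 kJ/mol

Let D be the C=O bond energy.
Σ(broken) = 2×357 + 12×406 + 2×593 + 9×511 = 11371
Σ(formed) = 12×D + 12×450 = 5400 + 12D
ΔH = Σ(broken) − Σ(formed) = (11371) − (5400 + 12D) = +5971 − 12D
Setting this equal to −3749 kJ gives 12D = 9720, so D = 810 kJ/mol.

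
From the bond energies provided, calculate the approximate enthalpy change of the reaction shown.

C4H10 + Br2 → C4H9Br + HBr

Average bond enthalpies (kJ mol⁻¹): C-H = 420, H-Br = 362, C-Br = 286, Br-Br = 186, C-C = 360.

Bonds broken (reactants):
  Br-Br: 1 × 186 = 186
  C-C: 3 × 360 = 1080
  C-H: 10 × 420 = 4200
  Σ(broken) = 5466 kJ
Bonds formed (products):
  C-Br: 1 × 286 = 286
  C-C: 3 × 360 = 1080
  C-H: 9 × 420 = 3780
  H-Br: 1 × 362 = 362
  Σ(formed) = 5508 kJ
ΔH = Σ(broken) − Σ(formed) = 5466 − 5508 = −42 kJ

ΔH ≈ −42 kJ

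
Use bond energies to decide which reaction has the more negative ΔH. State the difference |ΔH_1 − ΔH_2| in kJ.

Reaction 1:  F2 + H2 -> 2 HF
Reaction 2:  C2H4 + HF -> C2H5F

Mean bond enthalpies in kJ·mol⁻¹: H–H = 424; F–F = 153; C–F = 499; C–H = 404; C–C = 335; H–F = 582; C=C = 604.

Reaction 1, by 535 kJ

Reaction 1:
  Bonds broken (reactants):
    F–F: 1 × 153 = 153
    H–H: 1 × 424 = 424
    Σ(broken) = 577 kJ
  Bonds formed (products):
    H–F: 2 × 582 = 1164
    Σ(formed) = 1164 kJ
  ΔH_1 = 577 − 1164 = −587 kJ
Reaction 2:
  Bonds broken (reactants):
    C–H: 4 × 404 = 1616
    C=C: 1 × 604 = 604
    H–F: 1 × 582 = 582
    Σ(broken) = 2802 kJ
  Bonds formed (products):
    C–C: 1 × 335 = 335
    C–F: 1 × 499 = 499
    C–H: 5 × 404 = 2020
    Σ(formed) = 2854 kJ
  ΔH_2 = 2802 − 2854 = −52 kJ
ΔH_1 − ΔH_2 = −535 kJ, so reaction 1 has the more negative ΔH; |ΔH_1 − ΔH_2| = 535 kJ.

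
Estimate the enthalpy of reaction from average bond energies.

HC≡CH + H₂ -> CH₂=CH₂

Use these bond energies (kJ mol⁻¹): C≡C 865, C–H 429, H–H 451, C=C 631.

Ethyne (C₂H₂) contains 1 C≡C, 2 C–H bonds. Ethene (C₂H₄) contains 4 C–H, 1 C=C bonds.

Bonds broken (reactants):
  C≡C: 1 × 865 = 865
  C–H: 2 × 429 = 858
  H–H: 1 × 451 = 451
  Σ(broken) = 2174 kJ
Bonds formed (products):
  C–H: 4 × 429 = 1716
  C=C: 1 × 631 = 631
  Σ(formed) = 2347 kJ
ΔH = Σ(broken) − Σ(formed) = 2174 − 2347 = −173 kJ

ΔH ≈ −173 kJ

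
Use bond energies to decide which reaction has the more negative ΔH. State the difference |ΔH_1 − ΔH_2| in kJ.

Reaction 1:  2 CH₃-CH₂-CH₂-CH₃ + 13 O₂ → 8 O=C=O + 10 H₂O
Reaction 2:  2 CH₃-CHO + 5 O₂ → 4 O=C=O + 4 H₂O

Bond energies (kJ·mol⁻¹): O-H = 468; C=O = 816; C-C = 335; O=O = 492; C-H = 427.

Reaction 1, by 3376 kJ

Reaction 1:
  Bonds broken (reactants):
    C-C: 6 × 335 = 2010
    C-H: 20 × 427 = 8540
    O=O: 13 × 492 = 6396
    Σ(broken) = 16946 kJ
  Bonds formed (products):
    C=O: 16 × 816 = 13056
    O-H: 20 × 468 = 9360
    Σ(formed) = 22416 kJ
  ΔH_1 = 16946 − 22416 = −5470 kJ
Reaction 2:
  Bonds broken (reactants):
    C-C: 2 × 335 = 670
    C-H: 8 × 427 = 3416
    C=O: 2 × 816 = 1632
    O=O: 5 × 492 = 2460
    Σ(broken) = 8178 kJ
  Bonds formed (products):
    C=O: 8 × 816 = 6528
    O-H: 8 × 468 = 3744
    Σ(formed) = 10272 kJ
  ΔH_2 = 8178 − 10272 = −2094 kJ
ΔH_1 − ΔH_2 = −3376 kJ, so reaction 1 has the more negative ΔH; |ΔH_1 − ΔH_2| = 3376 kJ.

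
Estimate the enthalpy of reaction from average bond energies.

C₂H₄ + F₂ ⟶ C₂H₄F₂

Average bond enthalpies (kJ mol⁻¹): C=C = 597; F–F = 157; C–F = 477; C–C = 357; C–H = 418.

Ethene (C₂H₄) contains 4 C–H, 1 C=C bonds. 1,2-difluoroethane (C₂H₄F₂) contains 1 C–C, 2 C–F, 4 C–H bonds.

Bonds broken (reactants):
  C–H: 4 × 418 = 1672
  C=C: 1 × 597 = 597
  F–F: 1 × 157 = 157
  Σ(broken) = 2426 kJ
Bonds formed (products):
  C–C: 1 × 357 = 357
  C–F: 2 × 477 = 954
  C–H: 4 × 418 = 1672
  Σ(formed) = 2983 kJ
ΔH = Σ(broken) − Σ(formed) = 2426 − 2983 = −557 kJ

ΔH ≈ −557 kJ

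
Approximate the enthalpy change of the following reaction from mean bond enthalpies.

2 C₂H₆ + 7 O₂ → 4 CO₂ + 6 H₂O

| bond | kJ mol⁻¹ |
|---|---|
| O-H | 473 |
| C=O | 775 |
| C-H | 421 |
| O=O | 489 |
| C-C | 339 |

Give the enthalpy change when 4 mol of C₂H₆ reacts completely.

Bonds broken (reactants):
  C-C: 2 × 339 = 678
  C-H: 12 × 421 = 5052
  O=O: 7 × 489 = 3423
  Σ(broken) = 9153 kJ
Bonds formed (products):
  C=O: 8 × 775 = 6200
  O-H: 12 × 473 = 5676
  Σ(formed) = 11876 kJ
ΔH = Σ(broken) − Σ(formed) = 9153 − 11876 = −2723 kJ
For 2× the reaction as written: 2 × (−2723) = −5446 kJ

ΔH = −5446 kJ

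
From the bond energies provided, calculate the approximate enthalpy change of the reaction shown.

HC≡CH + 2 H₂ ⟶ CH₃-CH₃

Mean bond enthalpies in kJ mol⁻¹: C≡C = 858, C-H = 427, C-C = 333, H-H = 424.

ΔH ≈ −335 kJ

Bonds broken (reactants):
  C≡C: 1 × 858 = 858
  C-H: 2 × 427 = 854
  H-H: 2 × 424 = 848
  Σ(broken) = 2560 kJ
Bonds formed (products):
  C-C: 1 × 333 = 333
  C-H: 6 × 427 = 2562
  Σ(formed) = 2895 kJ
ΔH = Σ(broken) − Σ(formed) = 2560 − 2895 = −335 kJ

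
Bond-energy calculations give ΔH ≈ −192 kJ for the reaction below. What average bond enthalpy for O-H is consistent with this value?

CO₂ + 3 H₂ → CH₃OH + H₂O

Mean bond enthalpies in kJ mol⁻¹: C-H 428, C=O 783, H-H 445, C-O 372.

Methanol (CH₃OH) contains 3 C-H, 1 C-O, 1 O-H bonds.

Let D be the O-H bond energy.
Σ(broken) = 2×783 + 3×445 = 2901
Σ(formed) = 3×428 + 1×372 + 3×D = 1656 + 3D
ΔH = Σ(broken) − Σ(formed) = (2901) − (1656 + 3D) = +1245 − 3D
Setting this equal to −192 kJ gives 3D = 1437, so D = 479 kJ/mol.

D(O-H) ≈ 479 kJ/mol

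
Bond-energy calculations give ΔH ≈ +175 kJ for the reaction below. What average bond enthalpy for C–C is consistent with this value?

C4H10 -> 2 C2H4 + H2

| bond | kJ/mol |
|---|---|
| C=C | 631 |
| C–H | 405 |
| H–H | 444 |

Let D be the C–C bond energy.
Σ(broken) = 3×D + 10×405 = 4050 + 3D
Σ(formed) = 8×405 + 2×631 + 1×444 = 4946
ΔH = Σ(broken) − Σ(formed) = (4050 + 3D) − (4946) = −896 + 3D
Setting this equal to +175 kJ gives 3D = 1071, so D = 357 kJ/mol.

D(C–C) ≈ 357 kJ/mol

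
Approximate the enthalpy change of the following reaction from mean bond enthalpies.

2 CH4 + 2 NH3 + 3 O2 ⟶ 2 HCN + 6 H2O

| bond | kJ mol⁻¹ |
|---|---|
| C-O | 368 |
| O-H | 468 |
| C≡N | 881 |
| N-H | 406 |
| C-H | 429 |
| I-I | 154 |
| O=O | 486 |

Bonds broken (reactants):
  C-H: 8 × 429 = 3432
  N-H: 6 × 406 = 2436
  O=O: 3 × 486 = 1458
  Σ(broken) = 7326 kJ
Bonds formed (products):
  C≡N: 2 × 881 = 1762
  C-H: 2 × 429 = 858
  O-H: 12 × 468 = 5616
  Σ(formed) = 8236 kJ
ΔH = Σ(broken) − Σ(formed) = 7326 − 8236 = −910 kJ

ΔH ≈ −910 kJ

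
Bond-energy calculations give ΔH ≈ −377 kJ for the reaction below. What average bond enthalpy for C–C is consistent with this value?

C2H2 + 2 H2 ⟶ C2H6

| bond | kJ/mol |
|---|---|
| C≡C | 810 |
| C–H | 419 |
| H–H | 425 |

D(C–C) ≈ 361 kJ/mol

Let D be the C–C bond energy.
Σ(broken) = 1×810 + 2×419 + 2×425 = 2498
Σ(formed) = 1×D + 6×419 = 2514 + D
ΔH = Σ(broken) − Σ(formed) = (2498) − (2514 + D) = −16 − D
Setting this equal to −377 kJ gives D = 361 kJ/mol.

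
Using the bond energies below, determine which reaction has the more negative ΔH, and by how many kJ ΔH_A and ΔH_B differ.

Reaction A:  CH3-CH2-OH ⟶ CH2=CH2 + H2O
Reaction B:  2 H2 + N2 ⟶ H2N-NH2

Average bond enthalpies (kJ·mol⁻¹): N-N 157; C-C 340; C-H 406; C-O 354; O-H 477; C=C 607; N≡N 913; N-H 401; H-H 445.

Reaction A:
  Bonds broken (reactants):
    C-C: 1 × 340 = 340
    C-H: 5 × 406 = 2030
    C-O: 1 × 354 = 354
    O-H: 1 × 477 = 477
    Σ(broken) = 3201 kJ
  Bonds formed (products):
    C-H: 4 × 406 = 1624
    C=C: 1 × 607 = 607
    O-H: 2 × 477 = 954
    Σ(formed) = 3185 kJ
  ΔH_A = 3201 − 3185 = +16 kJ
Reaction B:
  Bonds broken (reactants):
    H-H: 2 × 445 = 890
    N≡N: 1 × 913 = 913
    Σ(broken) = 1803 kJ
  Bonds formed (products):
    N-H: 4 × 401 = 1604
    N-N: 1 × 157 = 157
    Σ(formed) = 1761 kJ
  ΔH_B = 1803 − 1761 = +42 kJ
ΔH_A − ΔH_B = −26 kJ, so reaction A has the more negative ΔH; |ΔH_A − ΔH_B| = 26 kJ.

Reaction A, by 26 kJ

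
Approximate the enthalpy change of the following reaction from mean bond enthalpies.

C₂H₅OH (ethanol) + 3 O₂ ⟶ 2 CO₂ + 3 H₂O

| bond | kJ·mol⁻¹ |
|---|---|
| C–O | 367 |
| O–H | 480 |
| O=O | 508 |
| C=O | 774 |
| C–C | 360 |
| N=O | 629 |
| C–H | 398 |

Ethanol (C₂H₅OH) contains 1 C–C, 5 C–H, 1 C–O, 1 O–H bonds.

ΔH ≈ −1255 kJ

Bonds broken (reactants):
  C–C: 1 × 360 = 360
  C–H: 5 × 398 = 1990
  C–O: 1 × 367 = 367
  O–H: 1 × 480 = 480
  O=O: 3 × 508 = 1524
  Σ(broken) = 4721 kJ
Bonds formed (products):
  C=O: 4 × 774 = 3096
  O–H: 6 × 480 = 2880
  Σ(formed) = 5976 kJ
ΔH = Σ(broken) − Σ(formed) = 4721 − 5976 = −1255 kJ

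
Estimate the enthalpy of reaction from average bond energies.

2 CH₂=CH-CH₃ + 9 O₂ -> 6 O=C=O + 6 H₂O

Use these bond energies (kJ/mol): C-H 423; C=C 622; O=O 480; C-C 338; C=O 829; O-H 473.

Bonds broken (reactants):
  C-C: 2 × 338 = 676
  C-H: 12 × 423 = 5076
  C=C: 2 × 622 = 1244
  O=O: 9 × 480 = 4320
  Σ(broken) = 11316 kJ
Bonds formed (products):
  C=O: 12 × 829 = 9948
  O-H: 12 × 473 = 5676
  Σ(formed) = 15624 kJ
ΔH = Σ(broken) − Σ(formed) = 11316 − 15624 = −4308 kJ

ΔH ≈ −4308 kJ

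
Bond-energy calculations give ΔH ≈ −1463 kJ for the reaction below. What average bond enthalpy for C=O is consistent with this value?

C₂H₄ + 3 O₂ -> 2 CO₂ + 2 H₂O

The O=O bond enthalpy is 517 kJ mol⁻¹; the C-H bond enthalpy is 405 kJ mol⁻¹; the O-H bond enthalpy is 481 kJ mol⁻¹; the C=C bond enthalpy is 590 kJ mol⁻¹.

D(C=O) ≈ 825 kJ/mol

Let D be the C=O bond energy.
Σ(broken) = 4×405 + 1×590 + 3×517 = 3761
Σ(formed) = 4×D + 4×481 = 1924 + 4D
ΔH = Σ(broken) − Σ(formed) = (3761) − (1924 + 4D) = +1837 − 4D
Setting this equal to −1463 kJ gives 4D = 3300, so D = 825 kJ/mol.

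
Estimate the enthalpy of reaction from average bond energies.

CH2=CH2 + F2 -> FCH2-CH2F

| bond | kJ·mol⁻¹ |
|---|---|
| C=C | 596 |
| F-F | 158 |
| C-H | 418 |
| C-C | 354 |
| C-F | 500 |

Bonds broken (reactants):
  C-H: 4 × 418 = 1672
  C=C: 1 × 596 = 596
  F-F: 1 × 158 = 158
  Σ(broken) = 2426 kJ
Bonds formed (products):
  C-C: 1 × 354 = 354
  C-F: 2 × 500 = 1000
  C-H: 4 × 418 = 1672
  Σ(formed) = 3026 kJ
ΔH = Σ(broken) − Σ(formed) = 2426 − 3026 = −600 kJ

ΔH ≈ −600 kJ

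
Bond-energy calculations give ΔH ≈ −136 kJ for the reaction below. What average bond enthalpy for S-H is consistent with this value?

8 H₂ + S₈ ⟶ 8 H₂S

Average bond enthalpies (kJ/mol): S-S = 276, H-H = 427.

D(S-H) ≈ 360 kJ/mol

Let D be the S-H bond energy.
Σ(broken) = 8×427 + 8×276 = 5624
Σ(formed) = 16×D = 16D
ΔH = Σ(broken) − Σ(formed) = (5624) − (16D) = +5624 − 16D
Setting this equal to −136 kJ gives 16D = 5760, so D = 360 kJ/mol.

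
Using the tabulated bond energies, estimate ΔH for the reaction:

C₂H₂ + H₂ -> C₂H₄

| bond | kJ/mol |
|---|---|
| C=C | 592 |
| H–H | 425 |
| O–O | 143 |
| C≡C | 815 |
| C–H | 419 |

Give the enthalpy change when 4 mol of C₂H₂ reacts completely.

ΔH = −760 kJ

Bonds broken (reactants):
  C≡C: 1 × 815 = 815
  C–H: 2 × 419 = 838
  H–H: 1 × 425 = 425
  Σ(broken) = 2078 kJ
Bonds formed (products):
  C–H: 4 × 419 = 1676
  C=C: 1 × 592 = 592
  Σ(formed) = 2268 kJ
ΔH = Σ(broken) − Σ(formed) = 2078 − 2268 = −190 kJ
For 4× the reaction as written: 4 × (−190) = −760 kJ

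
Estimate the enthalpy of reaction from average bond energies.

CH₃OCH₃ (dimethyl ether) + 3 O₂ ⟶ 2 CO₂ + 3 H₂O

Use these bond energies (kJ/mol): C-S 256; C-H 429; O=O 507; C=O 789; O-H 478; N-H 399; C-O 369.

ΔH ≈ −1191 kJ

Bonds broken (reactants):
  C-H: 6 × 429 = 2574
  C-O: 2 × 369 = 738
  O=O: 3 × 507 = 1521
  Σ(broken) = 4833 kJ
Bonds formed (products):
  C=O: 4 × 789 = 3156
  O-H: 6 × 478 = 2868
  Σ(formed) = 6024 kJ
ΔH = Σ(broken) − Σ(formed) = 4833 − 6024 = −1191 kJ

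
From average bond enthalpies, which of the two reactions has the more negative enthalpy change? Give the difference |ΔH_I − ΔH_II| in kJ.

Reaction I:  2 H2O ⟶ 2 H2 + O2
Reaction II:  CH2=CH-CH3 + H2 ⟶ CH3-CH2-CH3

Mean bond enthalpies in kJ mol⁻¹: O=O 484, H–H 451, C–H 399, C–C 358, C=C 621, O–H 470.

Reaction II, by 578 kJ

Reaction I:
  Bonds broken (reactants):
    O–H: 4 × 470 = 1880
    Σ(broken) = 1880 kJ
  Bonds formed (products):
    H–H: 2 × 451 = 902
    O=O: 1 × 484 = 484
    Σ(formed) = 1386 kJ
  ΔH_I = 1880 − 1386 = +494 kJ
Reaction II:
  Bonds broken (reactants):
    C–C: 1 × 358 = 358
    C–H: 6 × 399 = 2394
    C=C: 1 × 621 = 621
    H–H: 1 × 451 = 451
    Σ(broken) = 3824 kJ
  Bonds formed (products):
    C–C: 2 × 358 = 716
    C–H: 8 × 399 = 3192
    Σ(formed) = 3908 kJ
  ΔH_II = 3824 − 3908 = −84 kJ
ΔH_I − ΔH_II = +578 kJ, so reaction II has the more negative ΔH; |ΔH_I − ΔH_II| = 578 kJ.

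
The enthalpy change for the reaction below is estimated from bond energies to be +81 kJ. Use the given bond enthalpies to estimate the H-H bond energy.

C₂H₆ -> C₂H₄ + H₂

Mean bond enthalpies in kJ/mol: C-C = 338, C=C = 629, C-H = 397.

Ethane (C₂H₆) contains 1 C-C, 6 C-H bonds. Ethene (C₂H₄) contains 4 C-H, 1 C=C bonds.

Let D be the H-H bond energy.
Σ(broken) = 1×338 + 6×397 = 2720
Σ(formed) = 4×397 + 1×629 + 1×D = 2217 + D
ΔH = Σ(broken) − Σ(formed) = (2720) − (2217 + D) = +503 − D
Setting this equal to +81 kJ gives D = 422 kJ/mol.

D(H-H) ≈ 422 kJ/mol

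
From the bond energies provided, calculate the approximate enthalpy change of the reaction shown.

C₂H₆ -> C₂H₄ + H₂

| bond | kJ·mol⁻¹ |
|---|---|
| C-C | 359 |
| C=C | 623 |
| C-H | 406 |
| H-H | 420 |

ΔH ≈ +128 kJ

Bonds broken (reactants):
  C-C: 1 × 359 = 359
  C-H: 6 × 406 = 2436
  Σ(broken) = 2795 kJ
Bonds formed (products):
  C-H: 4 × 406 = 1624
  C=C: 1 × 623 = 623
  H-H: 1 × 420 = 420
  Σ(formed) = 2667 kJ
ΔH = Σ(broken) − Σ(formed) = 2795 − 2667 = +128 kJ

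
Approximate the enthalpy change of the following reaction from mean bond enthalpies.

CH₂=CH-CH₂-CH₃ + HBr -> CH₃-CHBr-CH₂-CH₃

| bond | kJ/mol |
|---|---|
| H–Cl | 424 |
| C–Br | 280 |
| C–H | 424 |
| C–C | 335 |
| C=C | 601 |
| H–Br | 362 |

ΔH ≈ −76 kJ

Bonds broken (reactants):
  C–C: 2 × 335 = 670
  C–H: 8 × 424 = 3392
  C=C: 1 × 601 = 601
  H–Br: 1 × 362 = 362
  Σ(broken) = 5025 kJ
Bonds formed (products):
  C–Br: 1 × 280 = 280
  C–C: 3 × 335 = 1005
  C–H: 9 × 424 = 3816
  Σ(formed) = 5101 kJ
ΔH = Σ(broken) − Σ(formed) = 5025 − 5101 = −76 kJ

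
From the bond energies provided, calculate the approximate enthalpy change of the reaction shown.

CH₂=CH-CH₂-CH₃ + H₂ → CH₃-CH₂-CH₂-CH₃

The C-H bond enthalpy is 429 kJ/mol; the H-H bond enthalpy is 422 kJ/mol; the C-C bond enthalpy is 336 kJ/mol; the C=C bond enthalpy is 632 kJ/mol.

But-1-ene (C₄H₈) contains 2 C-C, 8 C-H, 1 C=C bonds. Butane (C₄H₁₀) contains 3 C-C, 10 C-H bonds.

Bonds broken (reactants):
  C-C: 2 × 336 = 672
  C-H: 8 × 429 = 3432
  C=C: 1 × 632 = 632
  H-H: 1 × 422 = 422
  Σ(broken) = 5158 kJ
Bonds formed (products):
  C-C: 3 × 336 = 1008
  C-H: 10 × 429 = 4290
  Σ(formed) = 5298 kJ
ΔH = Σ(broken) − Σ(formed) = 5158 − 5298 = −140 kJ

ΔH ≈ −140 kJ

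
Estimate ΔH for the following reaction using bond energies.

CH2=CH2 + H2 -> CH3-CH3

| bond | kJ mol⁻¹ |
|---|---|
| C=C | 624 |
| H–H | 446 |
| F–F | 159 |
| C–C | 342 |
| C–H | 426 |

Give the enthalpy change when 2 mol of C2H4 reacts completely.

ΔH = −248 kJ

Bonds broken (reactants):
  C–H: 4 × 426 = 1704
  C=C: 1 × 624 = 624
  H–H: 1 × 446 = 446
  Σ(broken) = 2774 kJ
Bonds formed (products):
  C–C: 1 × 342 = 342
  C–H: 6 × 426 = 2556
  Σ(formed) = 2898 kJ
ΔH = Σ(broken) − Σ(formed) = 2774 − 2898 = −124 kJ
For 2× the reaction as written: 2 × (−124) = −248 kJ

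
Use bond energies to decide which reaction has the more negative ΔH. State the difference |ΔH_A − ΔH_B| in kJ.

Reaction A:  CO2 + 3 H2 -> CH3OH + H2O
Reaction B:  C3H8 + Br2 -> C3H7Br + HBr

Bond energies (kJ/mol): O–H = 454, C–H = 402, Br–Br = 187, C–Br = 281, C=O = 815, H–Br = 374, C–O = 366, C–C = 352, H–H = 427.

Reaction A:
  Bonds broken (reactants):
    C=O: 2 × 815 = 1630
    H–H: 3 × 427 = 1281
    Σ(broken) = 2911 kJ
  Bonds formed (products):
    C–H: 3 × 402 = 1206
    C–O: 1 × 366 = 366
    O–H: 3 × 454 = 1362
    Σ(formed) = 2934 kJ
  ΔH_A = 2911 − 2934 = −23 kJ
Reaction B:
  Bonds broken (reactants):
    Br–Br: 1 × 187 = 187
    C–C: 2 × 352 = 704
    C–H: 8 × 402 = 3216
    Σ(broken) = 4107 kJ
  Bonds formed (products):
    C–Br: 1 × 281 = 281
    C–C: 2 × 352 = 704
    C–H: 7 × 402 = 2814
    H–Br: 1 × 374 = 374
    Σ(formed) = 4173 kJ
  ΔH_B = 4107 − 4173 = −66 kJ
ΔH_A − ΔH_B = +43 kJ, so reaction B has the more negative ΔH; |ΔH_A − ΔH_B| = 43 kJ.

Reaction B, by 43 kJ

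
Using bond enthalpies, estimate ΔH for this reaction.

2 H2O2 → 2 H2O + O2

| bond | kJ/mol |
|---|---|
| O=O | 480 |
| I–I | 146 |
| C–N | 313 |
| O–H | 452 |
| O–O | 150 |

Bonds broken (reactants):
  O–H: 4 × 452 = 1808
  O–O: 2 × 150 = 300
  Σ(broken) = 2108 kJ
Bonds formed (products):
  O–H: 4 × 452 = 1808
  O=O: 1 × 480 = 480
  Σ(formed) = 2288 kJ
ΔH = Σ(broken) − Σ(formed) = 2108 − 2288 = −180 kJ

ΔH ≈ −180 kJ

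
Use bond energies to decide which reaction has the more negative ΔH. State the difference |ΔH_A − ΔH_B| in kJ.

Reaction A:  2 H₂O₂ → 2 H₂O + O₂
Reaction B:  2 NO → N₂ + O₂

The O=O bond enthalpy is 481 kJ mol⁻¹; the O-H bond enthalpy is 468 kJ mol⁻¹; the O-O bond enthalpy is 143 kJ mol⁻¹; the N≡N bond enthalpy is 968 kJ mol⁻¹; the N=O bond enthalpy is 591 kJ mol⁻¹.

Reaction B, by 72 kJ

Reaction A:
  Bonds broken (reactants):
    O-H: 4 × 468 = 1872
    O-O: 2 × 143 = 286
    Σ(broken) = 2158 kJ
  Bonds formed (products):
    O-H: 4 × 468 = 1872
    O=O: 1 × 481 = 481
    Σ(formed) = 2353 kJ
  ΔH_A = 2158 − 2353 = −195 kJ
Reaction B:
  Bonds broken (reactants):
    N=O: 2 × 591 = 1182
    Σ(broken) = 1182 kJ
  Bonds formed (products):
    N≡N: 1 × 968 = 968
    O=O: 1 × 481 = 481
    Σ(formed) = 1449 kJ
  ΔH_B = 1182 − 1449 = −267 kJ
ΔH_A − ΔH_B = +72 kJ, so reaction B has the more negative ΔH; |ΔH_A − ΔH_B| = 72 kJ.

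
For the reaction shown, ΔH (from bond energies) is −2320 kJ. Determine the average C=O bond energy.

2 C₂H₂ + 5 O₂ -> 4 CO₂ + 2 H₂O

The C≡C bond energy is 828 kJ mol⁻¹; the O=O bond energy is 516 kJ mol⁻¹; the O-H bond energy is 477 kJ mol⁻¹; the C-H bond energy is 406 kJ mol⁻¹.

D(C=O) ≈ 784 kJ/mol

Let D be the C=O bond energy.
Σ(broken) = 2×828 + 4×406 + 5×516 = 5860
Σ(formed) = 8×D + 4×477 = 1908 + 8D
ΔH = Σ(broken) − Σ(formed) = (5860) − (1908 + 8D) = +3952 − 8D
Setting this equal to −2320 kJ gives 8D = 6272, so D = 784 kJ/mol.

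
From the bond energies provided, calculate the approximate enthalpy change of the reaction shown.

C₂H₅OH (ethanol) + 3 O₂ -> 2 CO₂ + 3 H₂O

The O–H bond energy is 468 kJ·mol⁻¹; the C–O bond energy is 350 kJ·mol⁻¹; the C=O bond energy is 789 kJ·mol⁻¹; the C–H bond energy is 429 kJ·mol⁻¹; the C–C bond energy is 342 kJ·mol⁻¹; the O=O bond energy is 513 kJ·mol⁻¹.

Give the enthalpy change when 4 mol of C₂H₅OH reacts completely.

Bonds broken (reactants):
  C–C: 1 × 342 = 342
  C–H: 5 × 429 = 2145
  C–O: 1 × 350 = 350
  O–H: 1 × 468 = 468
  O=O: 3 × 513 = 1539
  Σ(broken) = 4844 kJ
Bonds formed (products):
  C=O: 4 × 789 = 3156
  O–H: 6 × 468 = 2808
  Σ(formed) = 5964 kJ
ΔH = Σ(broken) − Σ(formed) = 4844 − 5964 = −1120 kJ
For 4× the reaction as written: 4 × (−1120) = −4480 kJ

ΔH = −4480 kJ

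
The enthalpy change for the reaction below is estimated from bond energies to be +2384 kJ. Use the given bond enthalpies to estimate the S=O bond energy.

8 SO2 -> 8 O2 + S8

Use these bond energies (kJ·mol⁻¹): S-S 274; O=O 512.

D(S=O) ≈ 542 kJ/mol

Let D be the S=O bond energy.
Σ(broken) = 16×D = 16D
Σ(formed) = 8×512 + 8×274 = 6288
ΔH = Σ(broken) − Σ(formed) = (16D) − (6288) = −6288 + 16D
Setting this equal to +2384 kJ gives 16D = 8672, so D = 542 kJ/mol.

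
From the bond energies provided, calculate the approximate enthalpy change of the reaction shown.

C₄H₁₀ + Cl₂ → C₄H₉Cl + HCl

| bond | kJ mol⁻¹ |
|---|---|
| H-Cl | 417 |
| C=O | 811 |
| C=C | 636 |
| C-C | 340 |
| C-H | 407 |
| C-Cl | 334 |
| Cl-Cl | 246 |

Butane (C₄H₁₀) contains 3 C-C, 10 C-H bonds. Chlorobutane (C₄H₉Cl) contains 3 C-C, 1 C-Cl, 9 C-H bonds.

Bonds broken (reactants):
  C-C: 3 × 340 = 1020
  C-H: 10 × 407 = 4070
  Cl-Cl: 1 × 246 = 246
  Σ(broken) = 5336 kJ
Bonds formed (products):
  C-C: 3 × 340 = 1020
  C-Cl: 1 × 334 = 334
  C-H: 9 × 407 = 3663
  H-Cl: 1 × 417 = 417
  Σ(formed) = 5434 kJ
ΔH = Σ(broken) − Σ(formed) = 5336 − 5434 = −98 kJ

ΔH ≈ −98 kJ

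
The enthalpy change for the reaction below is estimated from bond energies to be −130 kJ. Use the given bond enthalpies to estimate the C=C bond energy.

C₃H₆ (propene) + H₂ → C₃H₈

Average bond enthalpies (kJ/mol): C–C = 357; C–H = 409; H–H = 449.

Let D be the C=C bond energy.
Σ(broken) = 1×357 + 6×409 + 1×D + 1×449 = 3260 + D
Σ(formed) = 2×357 + 8×409 = 3986
ΔH = Σ(broken) − Σ(formed) = (3260 + D) − (3986) = −726 + D
Setting this equal to −130 kJ gives D = 596 kJ/mol.

D(C=C) ≈ 596 kJ/mol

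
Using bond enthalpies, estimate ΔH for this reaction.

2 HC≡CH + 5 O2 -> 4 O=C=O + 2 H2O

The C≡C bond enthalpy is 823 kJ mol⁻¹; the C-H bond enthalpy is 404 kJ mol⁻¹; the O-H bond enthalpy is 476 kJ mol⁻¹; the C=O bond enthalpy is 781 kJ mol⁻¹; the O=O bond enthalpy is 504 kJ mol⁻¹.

ΔH ≈ −2370 kJ

Bonds broken (reactants):
  C≡C: 2 × 823 = 1646
  C-H: 4 × 404 = 1616
  O=O: 5 × 504 = 2520
  Σ(broken) = 5782 kJ
Bonds formed (products):
  C=O: 8 × 781 = 6248
  O-H: 4 × 476 = 1904
  Σ(formed) = 8152 kJ
ΔH = Σ(broken) − Σ(formed) = 5782 − 8152 = −2370 kJ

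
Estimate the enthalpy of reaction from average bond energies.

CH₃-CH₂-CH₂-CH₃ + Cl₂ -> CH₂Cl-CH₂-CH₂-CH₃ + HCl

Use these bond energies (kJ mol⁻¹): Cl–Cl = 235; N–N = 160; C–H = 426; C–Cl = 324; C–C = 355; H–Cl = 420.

ΔH ≈ −83 kJ

Bonds broken (reactants):
  C–C: 3 × 355 = 1065
  C–H: 10 × 426 = 4260
  Cl–Cl: 1 × 235 = 235
  Σ(broken) = 5560 kJ
Bonds formed (products):
  C–C: 3 × 355 = 1065
  C–Cl: 1 × 324 = 324
  C–H: 9 × 426 = 3834
  H–Cl: 1 × 420 = 420
  Σ(formed) = 5643 kJ
ΔH = Σ(broken) − Σ(formed) = 5560 − 5643 = −83 kJ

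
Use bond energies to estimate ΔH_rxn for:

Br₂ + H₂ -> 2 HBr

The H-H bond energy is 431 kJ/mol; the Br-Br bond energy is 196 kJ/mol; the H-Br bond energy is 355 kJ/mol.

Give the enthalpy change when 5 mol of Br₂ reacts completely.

Bonds broken (reactants):
  Br-Br: 1 × 196 = 196
  H-H: 1 × 431 = 431
  Σ(broken) = 627 kJ
Bonds formed (products):
  H-Br: 2 × 355 = 710
  Σ(formed) = 710 kJ
ΔH = Σ(broken) − Σ(formed) = 627 − 710 = −83 kJ
For 5× the reaction as written: 5 × (−83) = −415 kJ

ΔH = −415 kJ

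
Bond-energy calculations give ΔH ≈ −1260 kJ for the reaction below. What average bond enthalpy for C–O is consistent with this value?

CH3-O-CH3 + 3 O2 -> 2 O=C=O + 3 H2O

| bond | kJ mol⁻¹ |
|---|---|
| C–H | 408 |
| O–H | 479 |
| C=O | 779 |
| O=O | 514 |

Let D be the C–O bond energy.
Σ(broken) = 6×408 + 2×D + 3×514 = 3990 + 2D
Σ(formed) = 4×779 + 6×479 = 5990
ΔH = Σ(broken) − Σ(formed) = (3990 + 2D) − (5990) = −2000 + 2D
Setting this equal to −1260 kJ gives 2D = 740, so D = 370 kJ/mol.

D(C–O) ≈ 370 kJ/mol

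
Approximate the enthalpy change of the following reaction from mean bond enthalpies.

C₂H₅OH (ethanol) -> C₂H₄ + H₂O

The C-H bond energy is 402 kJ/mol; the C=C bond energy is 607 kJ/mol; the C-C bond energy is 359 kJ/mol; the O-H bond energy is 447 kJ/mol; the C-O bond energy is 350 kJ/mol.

ΔH ≈ +57 kJ

Bonds broken (reactants):
  C-C: 1 × 359 = 359
  C-H: 5 × 402 = 2010
  C-O: 1 × 350 = 350
  O-H: 1 × 447 = 447
  Σ(broken) = 3166 kJ
Bonds formed (products):
  C-H: 4 × 402 = 1608
  C=C: 1 × 607 = 607
  O-H: 2 × 447 = 894
  Σ(formed) = 3109 kJ
ΔH = Σ(broken) − Σ(formed) = 3166 − 3109 = +57 kJ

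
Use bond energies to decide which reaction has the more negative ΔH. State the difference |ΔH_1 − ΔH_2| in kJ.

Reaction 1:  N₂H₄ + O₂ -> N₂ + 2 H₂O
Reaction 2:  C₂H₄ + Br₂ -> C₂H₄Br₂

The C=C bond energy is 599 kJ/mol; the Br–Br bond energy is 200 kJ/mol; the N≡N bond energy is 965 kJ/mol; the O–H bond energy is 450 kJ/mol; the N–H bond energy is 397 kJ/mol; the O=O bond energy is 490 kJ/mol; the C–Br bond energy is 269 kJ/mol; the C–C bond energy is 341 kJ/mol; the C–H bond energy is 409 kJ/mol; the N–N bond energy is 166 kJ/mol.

Reaction 1:
  Bonds broken (reactants):
    N–H: 4 × 397 = 1588
    N–N: 1 × 166 = 166
    O=O: 1 × 490 = 490
    Σ(broken) = 2244 kJ
  Bonds formed (products):
    N≡N: 1 × 965 = 965
    O–H: 4 × 450 = 1800
    Σ(formed) = 2765 kJ
  ΔH_1 = 2244 − 2765 = −521 kJ
Reaction 2:
  Bonds broken (reactants):
    Br–Br: 1 × 200 = 200
    C–H: 4 × 409 = 1636
    C=C: 1 × 599 = 599
    Σ(broken) = 2435 kJ
  Bonds formed (products):
    C–Br: 2 × 269 = 538
    C–C: 1 × 341 = 341
    C–H: 4 × 409 = 1636
    Σ(formed) = 2515 kJ
  ΔH_2 = 2435 − 2515 = −80 kJ
ΔH_1 − ΔH_2 = −441 kJ, so reaction 1 has the more negative ΔH; |ΔH_1 − ΔH_2| = 441 kJ.

Reaction 1, by 441 kJ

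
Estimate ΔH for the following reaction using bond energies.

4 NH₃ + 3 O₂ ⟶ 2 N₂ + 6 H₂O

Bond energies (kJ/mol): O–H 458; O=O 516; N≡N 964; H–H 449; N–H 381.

Bonds broken (reactants):
  N–H: 12 × 381 = 4572
  O=O: 3 × 516 = 1548
  Σ(broken) = 6120 kJ
Bonds formed (products):
  N≡N: 2 × 964 = 1928
  O–H: 12 × 458 = 5496
  Σ(formed) = 7424 kJ
ΔH = Σ(broken) − Σ(formed) = 6120 − 7424 = −1304 kJ

ΔH ≈ −1304 kJ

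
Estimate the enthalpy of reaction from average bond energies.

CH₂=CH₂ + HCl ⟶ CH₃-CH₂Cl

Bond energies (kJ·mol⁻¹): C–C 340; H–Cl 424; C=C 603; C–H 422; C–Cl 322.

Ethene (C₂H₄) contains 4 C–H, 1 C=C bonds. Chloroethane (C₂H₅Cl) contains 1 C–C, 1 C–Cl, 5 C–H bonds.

ΔH ≈ −57 kJ

Bonds broken (reactants):
  C–H: 4 × 422 = 1688
  C=C: 1 × 603 = 603
  H–Cl: 1 × 424 = 424
  Σ(broken) = 2715 kJ
Bonds formed (products):
  C–C: 1 × 340 = 340
  C–Cl: 1 × 322 = 322
  C–H: 5 × 422 = 2110
  Σ(formed) = 2772 kJ
ΔH = Σ(broken) − Σ(formed) = 2715 − 2772 = −57 kJ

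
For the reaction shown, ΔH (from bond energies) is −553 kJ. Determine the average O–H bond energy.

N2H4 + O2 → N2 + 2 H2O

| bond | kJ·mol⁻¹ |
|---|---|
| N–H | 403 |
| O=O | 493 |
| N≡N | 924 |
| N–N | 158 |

Let D be the O–H bond energy.
Σ(broken) = 4×403 + 1×158 + 1×493 = 2263
Σ(formed) = 1×924 + 4×D = 924 + 4D
ΔH = Σ(broken) − Σ(formed) = (2263) − (924 + 4D) = +1339 − 4D
Setting this equal to −553 kJ gives 4D = 1892, so D = 473 kJ/mol.

D(O–H) ≈ 473 kJ/mol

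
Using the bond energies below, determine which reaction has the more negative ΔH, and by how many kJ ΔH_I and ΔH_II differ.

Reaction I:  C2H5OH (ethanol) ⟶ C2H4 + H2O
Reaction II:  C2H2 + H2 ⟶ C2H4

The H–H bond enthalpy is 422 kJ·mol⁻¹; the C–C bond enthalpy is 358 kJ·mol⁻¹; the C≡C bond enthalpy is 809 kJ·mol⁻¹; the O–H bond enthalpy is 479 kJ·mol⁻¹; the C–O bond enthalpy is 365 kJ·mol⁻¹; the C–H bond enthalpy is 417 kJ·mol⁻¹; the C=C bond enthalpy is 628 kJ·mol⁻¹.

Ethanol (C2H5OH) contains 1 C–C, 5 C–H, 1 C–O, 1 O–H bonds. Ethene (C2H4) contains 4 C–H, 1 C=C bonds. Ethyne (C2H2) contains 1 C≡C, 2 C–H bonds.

Reaction II, by 264 kJ

Reaction I:
  Bonds broken (reactants):
    C–C: 1 × 358 = 358
    C–H: 5 × 417 = 2085
    C–O: 1 × 365 = 365
    O–H: 1 × 479 = 479
    Σ(broken) = 3287 kJ
  Bonds formed (products):
    C–H: 4 × 417 = 1668
    C=C: 1 × 628 = 628
    O–H: 2 × 479 = 958
    Σ(formed) = 3254 kJ
  ΔH_I = 3287 − 3254 = +33 kJ
Reaction II:
  Bonds broken (reactants):
    C≡C: 1 × 809 = 809
    C–H: 2 × 417 = 834
    H–H: 1 × 422 = 422
    Σ(broken) = 2065 kJ
  Bonds formed (products):
    C–H: 4 × 417 = 1668
    C=C: 1 × 628 = 628
    Σ(formed) = 2296 kJ
  ΔH_II = 2065 − 2296 = −231 kJ
ΔH_I − ΔH_II = +264 kJ, so reaction II has the more negative ΔH; |ΔH_I − ΔH_II| = 264 kJ.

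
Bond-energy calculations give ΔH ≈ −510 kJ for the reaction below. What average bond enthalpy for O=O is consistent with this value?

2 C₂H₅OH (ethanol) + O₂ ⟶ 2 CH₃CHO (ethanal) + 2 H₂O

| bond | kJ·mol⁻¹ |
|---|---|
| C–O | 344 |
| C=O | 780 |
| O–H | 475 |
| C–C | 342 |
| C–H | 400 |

Let D be the O=O bond energy.
Σ(broken) = 2×342 + 10×400 + 2×344 + 2×475 + 1×D = 6322 + D
Σ(formed) = 2×342 + 8×400 + 2×780 + 4×475 = 7344
ΔH = Σ(broken) − Σ(formed) = (6322 + D) − (7344) = −1022 + D
Setting this equal to −510 kJ gives D = 512 kJ/mol.

D(O=O) ≈ 512 kJ/mol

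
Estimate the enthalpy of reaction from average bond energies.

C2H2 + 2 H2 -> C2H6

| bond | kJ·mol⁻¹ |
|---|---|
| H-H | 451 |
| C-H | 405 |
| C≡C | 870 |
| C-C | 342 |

ΔH ≈ −190 kJ

Bonds broken (reactants):
  C≡C: 1 × 870 = 870
  C-H: 2 × 405 = 810
  H-H: 2 × 451 = 902
  Σ(broken) = 2582 kJ
Bonds formed (products):
  C-C: 1 × 342 = 342
  C-H: 6 × 405 = 2430
  Σ(formed) = 2772 kJ
ΔH = Σ(broken) − Σ(formed) = 2582 − 2772 = −190 kJ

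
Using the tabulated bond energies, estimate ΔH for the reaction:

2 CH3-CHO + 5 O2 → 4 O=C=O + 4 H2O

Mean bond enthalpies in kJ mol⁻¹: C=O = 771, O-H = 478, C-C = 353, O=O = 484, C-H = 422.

Bonds broken (reactants):
  C-C: 2 × 353 = 706
  C-H: 8 × 422 = 3376
  C=O: 2 × 771 = 1542
  O=O: 5 × 484 = 2420
  Σ(broken) = 8044 kJ
Bonds formed (products):
  C=O: 8 × 771 = 6168
  O-H: 8 × 478 = 3824
  Σ(formed) = 9992 kJ
ΔH = Σ(broken) − Σ(formed) = 8044 − 9992 = −1948 kJ

ΔH ≈ −1948 kJ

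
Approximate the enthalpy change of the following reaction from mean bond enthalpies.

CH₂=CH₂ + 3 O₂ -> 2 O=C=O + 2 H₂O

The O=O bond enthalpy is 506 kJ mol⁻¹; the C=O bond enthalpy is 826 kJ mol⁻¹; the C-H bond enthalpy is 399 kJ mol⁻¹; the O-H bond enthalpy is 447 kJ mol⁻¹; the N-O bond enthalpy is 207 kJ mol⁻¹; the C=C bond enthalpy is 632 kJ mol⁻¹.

ΔH ≈ −1346 kJ

Bonds broken (reactants):
  C-H: 4 × 399 = 1596
  C=C: 1 × 632 = 632
  O=O: 3 × 506 = 1518
  Σ(broken) = 3746 kJ
Bonds formed (products):
  C=O: 4 × 826 = 3304
  O-H: 4 × 447 = 1788
  Σ(formed) = 5092 kJ
ΔH = Σ(broken) − Σ(formed) = 3746 − 5092 = −1346 kJ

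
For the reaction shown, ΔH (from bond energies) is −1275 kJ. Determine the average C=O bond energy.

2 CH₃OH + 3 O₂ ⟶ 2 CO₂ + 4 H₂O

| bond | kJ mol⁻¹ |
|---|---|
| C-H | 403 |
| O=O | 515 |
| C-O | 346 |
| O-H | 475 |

Let D be the C=O bond energy.
Σ(broken) = 6×403 + 2×346 + 2×475 + 3×515 = 5605
Σ(formed) = 4×D + 8×475 = 3800 + 4D
ΔH = Σ(broken) − Σ(formed) = (5605) − (3800 + 4D) = +1805 − 4D
Setting this equal to −1275 kJ gives 4D = 3080, so D = 770 kJ/mol.

D(C=O) ≈ 770 kJ/mol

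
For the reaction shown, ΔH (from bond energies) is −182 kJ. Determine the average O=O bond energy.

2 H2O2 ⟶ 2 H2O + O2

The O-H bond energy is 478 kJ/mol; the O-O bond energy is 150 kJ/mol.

D(O=O) ≈ 482 kJ/mol

Let D be the O=O bond energy.
Σ(broken) = 4×478 + 2×150 = 2212
Σ(formed) = 4×478 + 1×D = 1912 + D
ΔH = Σ(broken) − Σ(formed) = (2212) − (1912 + D) = +300 − D
Setting this equal to −182 kJ gives D = 482 kJ/mol.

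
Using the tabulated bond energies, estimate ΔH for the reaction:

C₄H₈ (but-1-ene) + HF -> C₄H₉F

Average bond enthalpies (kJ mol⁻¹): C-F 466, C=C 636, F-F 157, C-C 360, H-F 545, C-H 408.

ΔH ≈ −53 kJ

Bonds broken (reactants):
  C-C: 2 × 360 = 720
  C-H: 8 × 408 = 3264
  C=C: 1 × 636 = 636
  H-F: 1 × 545 = 545
  Σ(broken) = 5165 kJ
Bonds formed (products):
  C-C: 3 × 360 = 1080
  C-F: 1 × 466 = 466
  C-H: 9 × 408 = 3672
  Σ(formed) = 5218 kJ
ΔH = Σ(broken) − Σ(formed) = 5165 − 5218 = −53 kJ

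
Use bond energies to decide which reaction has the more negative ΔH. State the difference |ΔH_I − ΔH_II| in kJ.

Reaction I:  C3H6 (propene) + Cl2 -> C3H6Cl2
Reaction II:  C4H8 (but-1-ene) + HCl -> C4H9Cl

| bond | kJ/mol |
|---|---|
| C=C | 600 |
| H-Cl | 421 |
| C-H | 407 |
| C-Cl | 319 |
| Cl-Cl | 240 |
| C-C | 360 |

Reaction I, by 93 kJ

Reaction I:
  Bonds broken (reactants):
    C-C: 1 × 360 = 360
    C-H: 6 × 407 = 2442
    C=C: 1 × 600 = 600
    Cl-Cl: 1 × 240 = 240
    Σ(broken) = 3642 kJ
  Bonds formed (products):
    C-C: 2 × 360 = 720
    C-Cl: 2 × 319 = 638
    C-H: 6 × 407 = 2442
    Σ(formed) = 3800 kJ
  ΔH_I = 3642 − 3800 = −158 kJ
Reaction II:
  Bonds broken (reactants):
    C-C: 2 × 360 = 720
    C-H: 8 × 407 = 3256
    C=C: 1 × 600 = 600
    H-Cl: 1 × 421 = 421
    Σ(broken) = 4997 kJ
  Bonds formed (products):
    C-C: 3 × 360 = 1080
    C-Cl: 1 × 319 = 319
    C-H: 9 × 407 = 3663
    Σ(formed) = 5062 kJ
  ΔH_II = 4997 − 5062 = −65 kJ
ΔH_I − ΔH_II = −93 kJ, so reaction I has the more negative ΔH; |ΔH_I − ΔH_II| = 93 kJ.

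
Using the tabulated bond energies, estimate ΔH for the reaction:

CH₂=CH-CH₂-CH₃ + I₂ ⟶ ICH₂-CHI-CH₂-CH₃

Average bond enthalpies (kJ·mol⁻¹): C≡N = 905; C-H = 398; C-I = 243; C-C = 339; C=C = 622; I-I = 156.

ΔH ≈ −47 kJ

Bonds broken (reactants):
  C-C: 2 × 339 = 678
  C-H: 8 × 398 = 3184
  C=C: 1 × 622 = 622
  I-I: 1 × 156 = 156
  Σ(broken) = 4640 kJ
Bonds formed (products):
  C-C: 3 × 339 = 1017
  C-H: 8 × 398 = 3184
  C-I: 2 × 243 = 486
  Σ(formed) = 4687 kJ
ΔH = Σ(broken) − Σ(formed) = 4640 − 4687 = −47 kJ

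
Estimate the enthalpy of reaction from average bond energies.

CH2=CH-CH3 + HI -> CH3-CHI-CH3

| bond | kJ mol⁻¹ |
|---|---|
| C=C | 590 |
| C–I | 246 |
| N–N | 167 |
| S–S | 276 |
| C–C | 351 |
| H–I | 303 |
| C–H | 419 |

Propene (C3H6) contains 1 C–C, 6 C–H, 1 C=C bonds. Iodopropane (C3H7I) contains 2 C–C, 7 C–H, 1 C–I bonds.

Bonds broken (reactants):
  C–C: 1 × 351 = 351
  C–H: 6 × 419 = 2514
  C=C: 1 × 590 = 590
  H–I: 1 × 303 = 303
  Σ(broken) = 3758 kJ
Bonds formed (products):
  C–C: 2 × 351 = 702
  C–H: 7 × 419 = 2933
  C–I: 1 × 246 = 246
  Σ(formed) = 3881 kJ
ΔH = Σ(broken) − Σ(formed) = 3758 − 3881 = −123 kJ

ΔH ≈ −123 kJ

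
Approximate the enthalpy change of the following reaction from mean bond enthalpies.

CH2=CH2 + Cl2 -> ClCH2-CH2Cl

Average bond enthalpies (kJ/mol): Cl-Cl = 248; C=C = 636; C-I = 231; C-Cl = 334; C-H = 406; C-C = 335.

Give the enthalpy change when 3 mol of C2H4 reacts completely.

ΔH = −357 kJ

Bonds broken (reactants):
  C-H: 4 × 406 = 1624
  C=C: 1 × 636 = 636
  Cl-Cl: 1 × 248 = 248
  Σ(broken) = 2508 kJ
Bonds formed (products):
  C-C: 1 × 335 = 335
  C-Cl: 2 × 334 = 668
  C-H: 4 × 406 = 1624
  Σ(formed) = 2627 kJ
ΔH = Σ(broken) − Σ(formed) = 2508 − 2627 = −119 kJ
For 3× the reaction as written: 3 × (−119) = −357 kJ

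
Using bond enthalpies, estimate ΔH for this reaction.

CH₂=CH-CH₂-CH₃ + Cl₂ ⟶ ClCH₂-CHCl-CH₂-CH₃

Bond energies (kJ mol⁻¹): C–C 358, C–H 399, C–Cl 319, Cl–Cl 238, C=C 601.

Bonds broken (reactants):
  C–C: 2 × 358 = 716
  C–H: 8 × 399 = 3192
  C=C: 1 × 601 = 601
  Cl–Cl: 1 × 238 = 238
  Σ(broken) = 4747 kJ
Bonds formed (products):
  C–C: 3 × 358 = 1074
  C–Cl: 2 × 319 = 638
  C–H: 8 × 399 = 3192
  Σ(formed) = 4904 kJ
ΔH = Σ(broken) − Σ(formed) = 4747 − 4904 = −157 kJ

ΔH ≈ −157 kJ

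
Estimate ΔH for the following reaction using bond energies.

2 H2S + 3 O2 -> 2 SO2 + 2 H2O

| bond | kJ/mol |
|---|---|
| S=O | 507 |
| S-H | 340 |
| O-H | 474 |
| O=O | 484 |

Bonds broken (reactants):
  O=O: 3 × 484 = 1452
  S-H: 4 × 340 = 1360
  Σ(broken) = 2812 kJ
Bonds formed (products):
  O-H: 4 × 474 = 1896
  S=O: 4 × 507 = 2028
  Σ(formed) = 3924 kJ
ΔH = Σ(broken) − Σ(formed) = 2812 − 3924 = −1112 kJ

ΔH ≈ −1112 kJ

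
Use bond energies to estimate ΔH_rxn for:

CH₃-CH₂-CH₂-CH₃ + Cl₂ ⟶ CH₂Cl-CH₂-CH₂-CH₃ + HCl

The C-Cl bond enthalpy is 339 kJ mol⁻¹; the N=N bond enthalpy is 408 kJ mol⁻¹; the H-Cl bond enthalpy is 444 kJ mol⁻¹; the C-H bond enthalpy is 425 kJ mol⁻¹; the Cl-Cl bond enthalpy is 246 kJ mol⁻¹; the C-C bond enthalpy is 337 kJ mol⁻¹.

Bonds broken (reactants):
  C-C: 3 × 337 = 1011
  C-H: 10 × 425 = 4250
  Cl-Cl: 1 × 246 = 246
  Σ(broken) = 5507 kJ
Bonds formed (products):
  C-C: 3 × 337 = 1011
  C-Cl: 1 × 339 = 339
  C-H: 9 × 425 = 3825
  H-Cl: 1 × 444 = 444
  Σ(formed) = 5619 kJ
ΔH = Σ(broken) − Σ(formed) = 5507 − 5619 = −112 kJ

ΔH ≈ −112 kJ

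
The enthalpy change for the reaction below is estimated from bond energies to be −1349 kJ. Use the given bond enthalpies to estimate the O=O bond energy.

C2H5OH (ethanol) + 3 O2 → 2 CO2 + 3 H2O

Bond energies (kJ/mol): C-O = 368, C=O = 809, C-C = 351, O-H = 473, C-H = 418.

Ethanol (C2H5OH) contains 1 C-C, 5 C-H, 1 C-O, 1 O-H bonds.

Let D be the O=O bond energy.
Σ(broken) = 1×351 + 5×418 + 1×368 + 1×473 + 3×D = 3282 + 3D
Σ(formed) = 4×809 + 6×473 = 6074
ΔH = Σ(broken) − Σ(formed) = (3282 + 3D) − (6074) = −2792 + 3D
Setting this equal to −1349 kJ gives 3D = 1443, so D = 481 kJ/mol.

D(O=O) ≈ 481 kJ/mol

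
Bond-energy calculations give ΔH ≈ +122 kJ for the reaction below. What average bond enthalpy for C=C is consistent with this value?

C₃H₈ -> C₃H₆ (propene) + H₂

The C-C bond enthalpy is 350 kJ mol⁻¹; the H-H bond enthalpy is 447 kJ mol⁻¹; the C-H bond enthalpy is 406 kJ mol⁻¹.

Let D be the C=C bond energy.
Σ(broken) = 2×350 + 8×406 = 3948
Σ(formed) = 1×350 + 6×406 + 1×D + 1×447 = 3233 + D
ΔH = Σ(broken) − Σ(formed) = (3948) − (3233 + D) = +715 − D
Setting this equal to +122 kJ gives D = 593 kJ/mol.

D(C=C) ≈ 593 kJ/mol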